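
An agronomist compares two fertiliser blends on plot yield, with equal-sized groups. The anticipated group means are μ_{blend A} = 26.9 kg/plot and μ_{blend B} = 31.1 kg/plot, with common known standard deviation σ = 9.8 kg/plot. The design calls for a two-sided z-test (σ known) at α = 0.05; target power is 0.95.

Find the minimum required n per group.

n = 142 per group

Standardized effect: d = |μ_{blend A} − μ_{blend B}| / σ = |26.9 − 31.1| / 9.8 = 0.4286
Set Φ(δ − 1.960) = 0.95; then δ − 1.960 = Φ⁻¹(0.95) = 1.645, giving δ = 3.605.
(The Φ(−δ − z_{α/2}) term is vanishingly small for δ > 0 and is dropped in the standard sample-size formula.)
δ = d·√(n/2) ⇒ n = 2(δ/d)² = 2 × (3.605 / 0.4286)² = 141.50.
Round up to the next whole unit.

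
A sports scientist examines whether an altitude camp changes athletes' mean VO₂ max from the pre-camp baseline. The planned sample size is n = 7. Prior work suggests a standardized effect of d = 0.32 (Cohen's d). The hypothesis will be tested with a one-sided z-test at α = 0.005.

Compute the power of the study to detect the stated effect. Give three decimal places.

Noncentrality parameter: λ = d·√n = 0.32 × √7 = 0.8466
Critical value for a one-sided test at α = 0.005: z_α = 2.576.
Power = Φ(λ − 2.576) = Φ(-1.729) = 0.0419.

Power ≈ 0.042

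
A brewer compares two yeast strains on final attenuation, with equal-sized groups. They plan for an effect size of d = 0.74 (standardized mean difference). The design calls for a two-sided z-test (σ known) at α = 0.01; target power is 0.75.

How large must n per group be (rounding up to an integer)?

For power 0.75 need Φ(δ − z_{0.005}) = 0.75, so δ = z_{0.005} + z_{0.25} = 2.576 + 0.674 = 3.250.
(The Φ(−δ − z_{α/2}) term is vanishingly small for δ > 0 and is dropped in the standard sample-size formula.)
δ = d·√(n/2) ⇒ n = 2(δ/d)² = 2 × (3.250 / 0.74)² = 38.59.
Rounding up, n = 39 per group.

n = 39 per group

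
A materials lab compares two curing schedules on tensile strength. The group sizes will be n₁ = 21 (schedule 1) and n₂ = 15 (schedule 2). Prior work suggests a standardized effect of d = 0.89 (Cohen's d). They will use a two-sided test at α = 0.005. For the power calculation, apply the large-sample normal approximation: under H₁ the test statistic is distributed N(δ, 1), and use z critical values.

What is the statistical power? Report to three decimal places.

Power ≈ 0.431

Noncentrality parameter: δ = d / √(1/n₁ + 1/n₂) = 0.89 / √(1/21 + 1/15) = 2.6327
Critical value for a two-sided test at α = 0.005: z_{α/2} = 2.807.
Power = Φ(δ − 2.807) + Φ(−δ − 2.807) = Φ(-0.174) + Φ(-5.440) = 0.4308 + 0.0000 = 0.4308.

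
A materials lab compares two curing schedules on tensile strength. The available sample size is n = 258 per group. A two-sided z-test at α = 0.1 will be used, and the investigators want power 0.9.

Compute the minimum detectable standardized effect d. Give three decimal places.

Required noncentrality: δ = z_{0.05} + z_{0.10} = 1.645 + 1.282 = 2.926.
(Lower-tail contribution to power is negligible for δ > 0.)
δ = d·√(n/2) ⇒ d = δ/√(n/2) = 2.926/√(258/2) = 0.2577.

d ≈ 0.258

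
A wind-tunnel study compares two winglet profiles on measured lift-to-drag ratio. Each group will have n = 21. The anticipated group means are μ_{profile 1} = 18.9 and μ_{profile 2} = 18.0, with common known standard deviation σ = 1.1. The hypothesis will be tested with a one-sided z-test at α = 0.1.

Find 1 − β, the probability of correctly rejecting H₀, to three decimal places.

Standardized effect: d = |μ_{profile 1} − μ_{profile 2}| / σ = |18.9 − 18.0| / 1.1 = 0.8182
Noncentrality parameter: δ = d·√(n/2) = 0.8182 × √(21/2) = 2.6512
One-sided α = 0.1 → critical value z_{0.1} = 1.282.
Power = P(Z > 1.282 − δ) = Φ(1.370) = 0.9146.

Power ≈ 0.915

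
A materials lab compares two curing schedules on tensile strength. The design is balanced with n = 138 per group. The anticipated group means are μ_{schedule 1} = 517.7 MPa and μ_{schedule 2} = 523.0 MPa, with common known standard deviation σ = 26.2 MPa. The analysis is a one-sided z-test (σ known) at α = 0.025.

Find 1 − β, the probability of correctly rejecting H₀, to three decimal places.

Standardized effect: d = |μ_{schedule 1} − μ_{schedule 2}| / σ = |517.7 − 523.0| / 26.2 = 0.2023
Noncentrality parameter: δ = d·√(n/2) = 0.2023 × √(138/2) = 1.6803
Critical value for a one-sided test at α = 0.025: z_α = 1.960.
Power = P(Z > 1.960 − δ) = Φ(-0.280) = 0.3899.

Power ≈ 0.390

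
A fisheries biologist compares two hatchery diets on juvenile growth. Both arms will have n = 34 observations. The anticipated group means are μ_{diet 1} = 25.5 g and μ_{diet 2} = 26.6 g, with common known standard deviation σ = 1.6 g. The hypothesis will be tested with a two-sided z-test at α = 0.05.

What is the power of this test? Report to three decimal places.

Power ≈ 0.809

Standardized effect: d = |μ_{diet 1} − μ_{diet 2}| / σ = |25.5 − 26.6| / 1.6 = 0.6875
Noncentrality parameter: δ = d·√(n/2) = 0.6875 × √(34/2) = 2.8346
Two-sided α = 0.05 → critical value z_{0.025} = 1.960.
Power = Φ(δ − 1.960) + Φ(−δ − 1.960) = Φ(0.875) + Φ(-4.795) = 0.8091 + 0.0000 = 0.8091.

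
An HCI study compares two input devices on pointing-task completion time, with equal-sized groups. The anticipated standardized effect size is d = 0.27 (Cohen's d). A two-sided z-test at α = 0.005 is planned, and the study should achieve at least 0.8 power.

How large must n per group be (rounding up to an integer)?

n = 366 per group

For power 0.8 need Φ(δ − z_{0.0025}) = 0.8, so δ = z_{0.0025} + z_{0.20} = 2.807 + 0.842 = 3.649.
(The Φ(−δ − z_{α/2}) term is vanishingly small for δ > 0 and is dropped in the standard sample-size formula.)
δ = d·√(n/2) ⇒ n = 2(δ/d)² = 2 × (3.649 / 0.27)² = 365.23.
Rounding up, n = 366 per group.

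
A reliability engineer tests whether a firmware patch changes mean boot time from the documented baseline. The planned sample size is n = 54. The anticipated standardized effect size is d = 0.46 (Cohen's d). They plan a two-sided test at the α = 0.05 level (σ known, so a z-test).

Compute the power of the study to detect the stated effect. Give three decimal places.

Power ≈ 0.922

Noncentrality parameter: δ = d·√n = 0.46 × √54 = 3.3803
Two-sided α = 0.05 → critical value z_{0.025} = 1.960.
Power = Φ(δ − 1.960) + Φ(−δ − 1.960) = Φ(1.420) + Φ(-5.340) = 0.9222 + 0.0000 = 0.9222.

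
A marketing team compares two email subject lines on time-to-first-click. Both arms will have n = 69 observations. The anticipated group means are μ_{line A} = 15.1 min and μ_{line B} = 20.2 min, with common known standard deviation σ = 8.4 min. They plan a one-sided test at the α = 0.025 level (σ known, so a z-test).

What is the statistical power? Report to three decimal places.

Standardized effect: d = |μ_{line A} − μ_{line B}| / σ = |15.1 − 20.2| / 8.4 = 0.6071
Noncentrality parameter: δ = d·√(n/2) = 0.6071 × √(69/2) = 3.5662
Critical value for a one-sided test at α = 0.025: z_α = 1.960.
Power = P(Z > 1.960 − δ) = Φ(1.606) = 0.9459.

Power ≈ 0.946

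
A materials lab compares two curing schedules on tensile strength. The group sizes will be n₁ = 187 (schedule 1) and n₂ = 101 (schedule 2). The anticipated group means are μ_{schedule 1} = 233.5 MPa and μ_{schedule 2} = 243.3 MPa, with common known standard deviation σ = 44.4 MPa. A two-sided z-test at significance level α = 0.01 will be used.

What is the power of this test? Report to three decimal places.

Power ≈ 0.215

Standardized effect: d = |μ_{schedule 1} − μ_{schedule 2}| / σ = |233.5 − 243.3| / 44.4 = 0.2207
Noncentrality parameter: δ = d / √(1/n₁ + 1/n₂) = 0.2207 / √(1/187 + 1/101) = 1.7874
Critical value for a two-sided test at α = 0.01: z_{α/2} = 2.576.
Power = Φ(δ − 2.576) + Φ(−δ − 2.576) = Φ(-0.788) + Φ(-4.363) = 0.2152 + 0.0000 = 0.2152.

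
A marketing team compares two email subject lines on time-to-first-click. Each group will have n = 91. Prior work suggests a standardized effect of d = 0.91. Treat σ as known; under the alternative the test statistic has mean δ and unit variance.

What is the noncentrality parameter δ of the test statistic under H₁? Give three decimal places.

δ ≈ 6.138

The noncentrality parameter scales effect size by the design's sample-size factor: δ = d·√(n/2) = 0.91 × √(91/2) = 6.1383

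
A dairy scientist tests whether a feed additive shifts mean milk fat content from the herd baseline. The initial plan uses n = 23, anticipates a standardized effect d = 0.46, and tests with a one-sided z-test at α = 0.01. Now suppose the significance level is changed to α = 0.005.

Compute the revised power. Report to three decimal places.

Power ≈ 0.356

δ = d·√n = 0.46 × √23 = 2.2061 (unchanged). New critical value: z_{0.005} = 2.576.
Revised power = P(Z > 2.576 − δ) = Φ(-0.370) = 0.3558.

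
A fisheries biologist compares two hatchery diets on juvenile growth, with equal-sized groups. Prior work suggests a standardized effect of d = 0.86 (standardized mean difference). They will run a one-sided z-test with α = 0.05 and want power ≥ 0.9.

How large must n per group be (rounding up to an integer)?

For power 0.9 need Φ(δ − z_{0.05}) = 0.9, so δ = z_{0.05} + z_{0.10} = 1.645 + 1.282 = 2.926.
δ = d·√(n/2) ⇒ n = 2(δ/d)² = 2 × (2.926 / 0.86)² = 23.16.
Rounding up, n = 24 per group.

n = 24 per group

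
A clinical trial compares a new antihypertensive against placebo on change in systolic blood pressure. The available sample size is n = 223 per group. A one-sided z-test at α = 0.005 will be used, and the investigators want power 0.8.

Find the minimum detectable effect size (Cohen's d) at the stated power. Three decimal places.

Required noncentrality: δ = z_{0.005} + z_{0.20} = 2.576 + 0.842 = 3.417.
δ = d·√(n/2) ⇒ d = δ/√(n/2) = 3.417/√(223/2) = 0.3236.

d ≈ 0.324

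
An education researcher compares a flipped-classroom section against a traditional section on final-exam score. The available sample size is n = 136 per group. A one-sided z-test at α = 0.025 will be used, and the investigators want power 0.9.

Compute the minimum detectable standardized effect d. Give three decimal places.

Need Φ(δ − 1.960) = 0.9, so δ = 1.960 + 1.282 = 3.242.
δ = d·√(n/2) ⇒ d = δ/√(n/2) = 3.242/√(136/2) = 0.3931.

d ≈ 0.393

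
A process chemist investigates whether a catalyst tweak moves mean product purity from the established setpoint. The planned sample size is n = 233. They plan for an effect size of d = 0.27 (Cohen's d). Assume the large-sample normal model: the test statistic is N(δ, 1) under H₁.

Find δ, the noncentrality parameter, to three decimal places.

δ ≈ 4.121

The noncentrality parameter scales effect size by the design's sample-size factor: δ = d·√n = 0.27 × √233 = 4.1214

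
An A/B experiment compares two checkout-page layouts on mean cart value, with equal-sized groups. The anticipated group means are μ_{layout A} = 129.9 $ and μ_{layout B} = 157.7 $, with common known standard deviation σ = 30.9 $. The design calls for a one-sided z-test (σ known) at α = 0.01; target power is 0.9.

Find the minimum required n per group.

n = 33 per group

Standardized effect: d = |μ_{layout A} − μ_{layout B}| / σ = |129.9 − 157.7| / 30.9 = 0.8997
Set Φ(δ − 2.326) = 0.9; then δ − 2.326 = Φ⁻¹(0.9) = 1.282, giving δ = 3.608.
δ = d·√(n/2) ⇒ n = 2(δ/d)² = 2 × (3.608 / 0.8997)² = 32.16.
Rounding up, n = 33 per group.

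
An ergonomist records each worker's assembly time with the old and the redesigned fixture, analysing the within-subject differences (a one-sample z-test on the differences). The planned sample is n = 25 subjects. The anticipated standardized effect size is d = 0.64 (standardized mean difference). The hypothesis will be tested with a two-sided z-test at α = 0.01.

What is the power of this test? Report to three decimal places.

Noncentrality parameter: δ = d·√n = 0.64 × √25 = 3.2000
Two-sided α = 0.01 → critical value z_{0.005} = 2.576.
Power = Φ(δ − 2.576) + Φ(−δ − 2.576) = Φ(0.624) + Φ(-5.776) = 0.7337 + 0.0000 = 0.7337.

Power ≈ 0.734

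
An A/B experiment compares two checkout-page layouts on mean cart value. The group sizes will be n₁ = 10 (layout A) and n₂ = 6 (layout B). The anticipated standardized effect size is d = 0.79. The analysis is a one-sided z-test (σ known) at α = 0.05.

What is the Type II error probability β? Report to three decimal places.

Noncentrality parameter: λ = d / √(1/n₁ + 1/n₂) = 0.79 / √(1/10 + 1/6) = 1.5298
One-sided α = 0.05 → critical value z_{0.05} = 1.645.
Power = P(Z > 1.645 − λ) = Φ(-0.115) = 0.4542.
Type II error: β = 1 − power = 1 − 0.4542 = 0.5458.

β ≈ 0.546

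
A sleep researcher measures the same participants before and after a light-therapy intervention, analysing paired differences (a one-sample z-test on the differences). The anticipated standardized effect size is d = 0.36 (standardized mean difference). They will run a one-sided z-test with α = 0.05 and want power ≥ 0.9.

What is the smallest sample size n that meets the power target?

For power 0.9 need Φ(δ − z_{0.05}) = 0.9, so δ = z_{0.05} + z_{0.10} = 1.645 + 1.282 = 2.926.
δ = d·√n ⇒ n = (δ/d)² = (2.926 / 0.36)² = 66.08.
Rounding up, n = 67.

n = 67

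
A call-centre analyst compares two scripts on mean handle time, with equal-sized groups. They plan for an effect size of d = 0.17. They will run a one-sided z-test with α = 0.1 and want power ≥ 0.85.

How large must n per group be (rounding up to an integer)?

For power 0.85 need Φ(δ − z_{0.1}) = 0.85, so δ = z_{0.1} + z_{0.15} = 1.282 + 1.036 = 2.318.
δ = d·√(n/2) ⇒ n = 2(δ/d)² = 2 × (2.318 / 0.17)² = 371.84.
Round up to the next whole unit.

n = 372 per group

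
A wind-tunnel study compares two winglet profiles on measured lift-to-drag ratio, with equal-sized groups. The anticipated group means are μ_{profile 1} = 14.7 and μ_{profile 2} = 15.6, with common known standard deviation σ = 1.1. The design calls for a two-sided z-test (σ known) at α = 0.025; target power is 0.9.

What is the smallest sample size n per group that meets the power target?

n = 38 per group

Standardized effect: d = |μ_{profile 1} − μ_{profile 2}| / σ = |14.7 − 15.6| / 1.1 = 0.8182
For power 0.9 need Φ(δ − z_{0.0125}) = 0.9, so δ = z_{0.0125} + z_{0.10} = 2.241 + 1.282 = 3.523.
(Ignoring the negligible lower-tail rejection probability gives the usual closed-form inversion.)
δ = d·√(n/2) ⇒ n = 2(δ/d)² = 2 × (3.523 / 0.8182)² = 37.08.
Round up to the next whole unit.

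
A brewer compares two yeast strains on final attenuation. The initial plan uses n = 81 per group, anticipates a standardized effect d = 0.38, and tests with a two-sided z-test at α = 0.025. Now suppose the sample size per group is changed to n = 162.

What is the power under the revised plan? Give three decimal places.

Power ≈ 0.881

With n = 162 per group: δ = d·√(n/2) = 0.38 × √(162/2) = 3.4200. Critical value z_{0.0125} = 2.241.
Revised power = Φ(δ − 2.241) + Φ(−δ − 2.241) = Φ(1.179) + Φ(-5.661) = 0.8807 + 0.0000 = 0.8807.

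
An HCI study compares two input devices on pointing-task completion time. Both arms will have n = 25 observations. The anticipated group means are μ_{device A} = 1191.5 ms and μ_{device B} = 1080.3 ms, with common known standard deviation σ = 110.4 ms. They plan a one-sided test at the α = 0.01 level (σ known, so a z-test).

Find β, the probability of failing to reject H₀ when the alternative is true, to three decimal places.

Standardized effect: d = |μ_{device A} − μ_{device B}| / σ = |1191.5 − 1080.3| / 110.4 = 1.0072
Noncentrality parameter: δ = d·√(n/2) = 1.0072 × √(25/2) = 3.5612
One-sided α = 0.01 → critical value z_{0.01} = 2.326.
Power = Φ(δ − 2.326) = Φ(1.235) = 0.8915.
Type II error: β = 1 − power = 1 − 0.8915 = 0.1085.

β ≈ 0.108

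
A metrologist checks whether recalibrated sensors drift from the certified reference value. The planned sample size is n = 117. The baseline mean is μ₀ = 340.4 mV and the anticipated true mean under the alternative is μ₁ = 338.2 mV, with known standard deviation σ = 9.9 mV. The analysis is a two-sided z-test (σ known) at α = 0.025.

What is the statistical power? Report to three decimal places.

Standardized effect: d = |μ₁ − μ₀| / σ = |338.2 − 340.4| / 9.9 = 0.2222
Noncentrality parameter: δ = d·√n = 0.2222 × √117 = 2.4037
Two-sided α = 0.025 → critical value z_{0.0125} = 2.241.
Power = Φ(δ − 2.241) + Φ(−δ − 2.241) = Φ(0.162) + Φ(-4.645) = 0.5645 + 0.0000 = 0.5645.

Power ≈ 0.564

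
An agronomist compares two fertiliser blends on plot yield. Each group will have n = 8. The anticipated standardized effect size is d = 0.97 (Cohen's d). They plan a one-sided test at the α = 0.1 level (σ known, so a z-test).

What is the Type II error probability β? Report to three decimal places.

Noncentrality parameter: λ = d·√(n/2) = 0.97 × √(8/2) = 1.9400
One-sided α = 0.1 → critical value z_{0.1} = 1.282.
Power = P(Z > 1.282 − λ) = Φ(0.658) = 0.7449.
Type II error: β = 1 − power = 1 − 0.7449 = 0.2551.

β ≈ 0.255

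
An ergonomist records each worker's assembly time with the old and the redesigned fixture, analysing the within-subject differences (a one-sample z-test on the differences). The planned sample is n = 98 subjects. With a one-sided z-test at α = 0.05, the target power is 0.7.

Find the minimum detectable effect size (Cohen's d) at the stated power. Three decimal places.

d ≈ 0.219

Required noncentrality: δ = z_{0.05} + z_{0.30} = 1.645 + 0.524 = 2.169.
δ = d·√n ⇒ d = δ/√n = 2.169/√98 = 0.2191.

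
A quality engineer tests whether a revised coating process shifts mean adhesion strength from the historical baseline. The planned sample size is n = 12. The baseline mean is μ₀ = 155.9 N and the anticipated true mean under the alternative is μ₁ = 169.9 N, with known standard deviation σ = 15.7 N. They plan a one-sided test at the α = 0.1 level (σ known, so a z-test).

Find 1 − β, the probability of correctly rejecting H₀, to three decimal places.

Power ≈ 0.965

Standardized effect: d = |μ₁ − μ₀| / σ = |169.9 − 155.9| / 15.7 = 0.8917
Noncentrality parameter: δ = d·√n = 0.8917 × √12 = 3.0890
One-sided α = 0.1 → critical value z_{0.1} = 1.282.
Power = Φ(δ − 1.282) = Φ(1.807) = 0.9647.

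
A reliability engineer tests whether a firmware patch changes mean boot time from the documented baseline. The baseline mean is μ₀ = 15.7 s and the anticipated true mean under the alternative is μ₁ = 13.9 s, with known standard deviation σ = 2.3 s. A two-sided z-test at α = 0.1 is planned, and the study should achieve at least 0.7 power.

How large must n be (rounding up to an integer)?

n = 8

Standardized effect: d = |μ₁ − μ₀| / σ = |13.9 − 15.7| / 2.3 = 0.7826
Set Φ(δ − 1.645) = 0.7; then δ − 1.645 = Φ⁻¹(0.7) = 0.524, giving δ = 2.169.
(The Φ(−δ − z_{α/2}) term is vanishingly small for δ > 0 and is dropped in the standard sample-size formula.)
δ = d·√n ⇒ n = (δ/d)² = (2.169 / 0.7826)² = 7.68.
Round up to the next whole unit.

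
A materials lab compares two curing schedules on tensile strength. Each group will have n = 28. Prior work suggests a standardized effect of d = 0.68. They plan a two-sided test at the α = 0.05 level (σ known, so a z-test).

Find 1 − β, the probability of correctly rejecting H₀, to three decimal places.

Power ≈ 0.721

Noncentrality parameter: δ = d·√(n/2) = 0.68 × √(28/2) = 2.5443
Two-sided α = 0.05 → critical value z_{0.025} = 1.960.
Power = Φ(δ − 1.960) + Φ(−δ − 1.960) = Φ(0.584) + Φ(-4.504) = 0.7205 + 0.0000 = 0.7205.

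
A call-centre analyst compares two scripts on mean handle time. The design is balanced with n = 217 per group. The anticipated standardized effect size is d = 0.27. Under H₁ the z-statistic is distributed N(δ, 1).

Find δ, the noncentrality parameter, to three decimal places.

δ ≈ 2.812

δ = d·√(n/2) = 0.27 × √(217/2) = 2.8124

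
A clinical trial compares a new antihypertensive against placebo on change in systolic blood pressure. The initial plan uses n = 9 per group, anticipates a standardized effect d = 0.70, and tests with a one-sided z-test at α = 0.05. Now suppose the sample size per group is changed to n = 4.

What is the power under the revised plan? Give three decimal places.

Power ≈ 0.256

With n = 4 per group: δ = d·√(n/2) = 0.70 × √(4/2) = 0.9899. Critical value z_{0.05} = 1.645.
Revised power = P(Z > 1.645 − δ) = Φ(-0.655) = 0.2563.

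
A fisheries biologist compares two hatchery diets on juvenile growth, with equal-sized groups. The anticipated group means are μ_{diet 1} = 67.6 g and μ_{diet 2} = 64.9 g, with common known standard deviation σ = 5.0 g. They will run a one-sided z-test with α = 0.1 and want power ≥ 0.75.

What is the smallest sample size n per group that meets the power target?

n = 27 per group

Standardized effect: d = |μ_{diet 1} − μ_{diet 2}| / σ = |67.6 − 64.9| / 5.0 = 0.5400
For power 0.75 need Φ(δ − z_{0.1}) = 0.75, so δ = z_{0.1} + z_{0.25} = 1.282 + 0.674 = 1.956.
δ = d·√(n/2) ⇒ n = 2(δ/d)² = 2 × (1.956 / 0.5400)² = 26.24.
Round up to the next whole unit.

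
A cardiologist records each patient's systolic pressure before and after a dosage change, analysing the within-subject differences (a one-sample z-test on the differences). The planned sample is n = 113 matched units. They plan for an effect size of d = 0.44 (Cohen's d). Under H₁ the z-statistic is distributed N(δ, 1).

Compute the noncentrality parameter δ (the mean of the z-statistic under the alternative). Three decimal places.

The noncentrality parameter scales effect size by the design's sample-size factor: δ = d·√n = 0.44 × √113 = 4.6773

δ ≈ 4.677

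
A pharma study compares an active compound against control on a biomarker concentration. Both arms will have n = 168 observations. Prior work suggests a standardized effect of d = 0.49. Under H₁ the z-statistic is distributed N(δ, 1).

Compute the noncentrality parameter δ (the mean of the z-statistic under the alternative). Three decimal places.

δ ≈ 4.491

The noncentrality parameter scales effect size by the design's sample-size factor: δ = d·√(n/2) = 0.49 × √(168/2) = 4.4909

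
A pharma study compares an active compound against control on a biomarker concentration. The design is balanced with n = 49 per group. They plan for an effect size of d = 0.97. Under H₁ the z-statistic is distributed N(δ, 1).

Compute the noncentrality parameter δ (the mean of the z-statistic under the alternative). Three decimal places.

The noncentrality parameter scales effect size by the design's sample-size factor: δ = d·√(n/2) = 0.97 × √(49/2) = 4.8013

δ ≈ 4.801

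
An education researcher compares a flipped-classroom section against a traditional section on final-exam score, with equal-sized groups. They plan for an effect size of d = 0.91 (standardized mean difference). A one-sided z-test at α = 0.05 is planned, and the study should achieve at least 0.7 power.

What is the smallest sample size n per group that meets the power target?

n = 12 per group

For power 0.7 need Φ(δ − z_{0.05}) = 0.7, so δ = z_{0.05} + z_{0.30} = 1.645 + 0.524 = 2.169.
δ = d·√(n/2) ⇒ n = 2(δ/d)² = 2 × (2.169 / 0.91)² = 11.36.
Round up to the next whole unit.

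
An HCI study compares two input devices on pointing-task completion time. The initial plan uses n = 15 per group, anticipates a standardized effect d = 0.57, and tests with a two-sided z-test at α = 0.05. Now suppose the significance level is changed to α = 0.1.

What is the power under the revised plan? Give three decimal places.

δ = d·√(n/2) = 0.57 × √(15/2) = 1.5610 (unchanged). New critical value: z_{0.05} = 1.645.
Revised power = Φ(δ − 1.645) + Φ(−δ − 1.645) = Φ(-0.084) + Φ(-3.206) = 0.4666 + 0.0007 = 0.4673.

Power ≈ 0.467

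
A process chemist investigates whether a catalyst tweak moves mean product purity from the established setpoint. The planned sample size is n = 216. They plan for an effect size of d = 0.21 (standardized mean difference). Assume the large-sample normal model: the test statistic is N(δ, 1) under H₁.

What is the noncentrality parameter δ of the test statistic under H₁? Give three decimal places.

δ ≈ 3.086

δ = d·√n = 0.21 × √216 = 3.0864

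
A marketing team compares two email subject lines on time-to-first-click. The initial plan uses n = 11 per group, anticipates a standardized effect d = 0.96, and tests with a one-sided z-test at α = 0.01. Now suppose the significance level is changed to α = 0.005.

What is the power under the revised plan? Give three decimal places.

δ = d·√(n/2) = 0.96 × √(11/2) = 2.2514 (unchanged). New critical value: z_{0.005} = 2.576.
Revised power = Φ(δ − 2.576) = Φ(-0.324) = 0.3728.

Power ≈ 0.373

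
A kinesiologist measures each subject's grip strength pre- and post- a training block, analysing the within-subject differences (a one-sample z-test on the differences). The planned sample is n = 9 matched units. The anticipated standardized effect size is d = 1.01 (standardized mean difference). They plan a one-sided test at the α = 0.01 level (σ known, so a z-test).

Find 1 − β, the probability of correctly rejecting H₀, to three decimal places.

Power ≈ 0.759

Noncentrality parameter: λ = d·√n = 1.01 × √9 = 3.0300
Critical value for a one-sided test at α = 0.01: z_α = 2.326.
Power = Φ(λ − 2.326) = Φ(0.704) = 0.7592.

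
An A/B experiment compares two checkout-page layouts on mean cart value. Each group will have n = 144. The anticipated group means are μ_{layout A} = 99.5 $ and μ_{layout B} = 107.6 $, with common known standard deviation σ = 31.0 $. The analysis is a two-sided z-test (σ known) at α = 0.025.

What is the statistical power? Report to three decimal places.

Standardized effect: d = |μ_{layout A} − μ_{layout B}| / σ = |99.5 − 107.6| / 31.0 = 0.2613
Noncentrality parameter: δ = d·√(n/2) = 0.2613 × √(144/2) = 2.2171
Critical value for a two-sided test at α = 0.025: z_{α/2} = 2.241.
Power = Φ(δ − 2.241) + Φ(−δ − 2.241) = Φ(-0.024) + Φ(-4.459) = 0.4903 + 0.0000 = 0.4903.

Power ≈ 0.490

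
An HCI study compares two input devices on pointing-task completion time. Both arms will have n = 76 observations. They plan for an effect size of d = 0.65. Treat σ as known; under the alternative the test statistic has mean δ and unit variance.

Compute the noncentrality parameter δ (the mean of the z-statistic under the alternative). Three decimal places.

The noncentrality parameter scales effect size by the design's sample-size factor: δ = d·√(n/2) = 0.65 × √(76/2) = 4.0069

δ ≈ 4.007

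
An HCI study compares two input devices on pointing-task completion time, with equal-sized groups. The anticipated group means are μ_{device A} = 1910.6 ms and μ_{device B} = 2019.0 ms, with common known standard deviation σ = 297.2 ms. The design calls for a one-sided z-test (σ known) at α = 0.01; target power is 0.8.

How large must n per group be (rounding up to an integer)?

Standardized effect: d = |μ_{device A} − μ_{device B}| / σ = |1910.6 − 2019.0| / 297.2 = 0.3647
For power 0.8 need Φ(δ − z_{0.01}) = 0.8, so δ = z_{0.01} + z_{0.20} = 2.326 + 0.842 = 3.168.
δ = d·√(n/2) ⇒ n = 2(δ/d)² = 2 × (3.168 / 0.3647)² = 150.88.
Rounding up, n = 151 per group.

n = 151 per group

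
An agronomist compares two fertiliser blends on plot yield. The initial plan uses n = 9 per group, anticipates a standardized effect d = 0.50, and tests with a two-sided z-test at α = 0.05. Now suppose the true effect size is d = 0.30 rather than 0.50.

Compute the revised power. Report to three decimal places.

Power ≈ 0.098

With d = 0.30: δ = d·√(n/2) = 0.30 × √(9/2) = 0.6364. Critical value z_{0.025} = 1.960.
Revised power = Φ(δ − 1.960) + Φ(−δ − 1.960) = Φ(-1.324) + Φ(-2.596) = 0.0928 + 0.0047 = 0.0975.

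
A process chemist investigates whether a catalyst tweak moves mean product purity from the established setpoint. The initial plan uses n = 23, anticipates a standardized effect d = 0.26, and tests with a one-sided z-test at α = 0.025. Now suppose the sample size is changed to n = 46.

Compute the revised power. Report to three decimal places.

With n = 46: δ = d·√n = 0.26 × √46 = 1.7634. Critical value z_{0.025} = 1.960.
Revised power = Φ(δ − 1.960) = Φ(-0.197) = 0.4221.

Power ≈ 0.422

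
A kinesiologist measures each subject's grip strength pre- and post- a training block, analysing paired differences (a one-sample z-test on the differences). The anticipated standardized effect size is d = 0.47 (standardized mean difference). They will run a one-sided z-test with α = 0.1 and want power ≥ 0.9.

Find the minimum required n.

n = 30

Set Φ(δ − 1.282) = 0.9; then δ − 1.282 = Φ⁻¹(0.9) = 1.282, giving δ = 2.563.
δ = d·√n ⇒ n = (δ/d)² = (2.563 / 0.47)² = 29.74.
Rounding up, n = 30.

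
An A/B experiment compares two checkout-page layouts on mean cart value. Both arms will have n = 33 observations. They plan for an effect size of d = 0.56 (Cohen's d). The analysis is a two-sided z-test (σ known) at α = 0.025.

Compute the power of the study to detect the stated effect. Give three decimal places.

Noncentrality parameter: δ = d·√(n/2) = 0.56 × √(33/2) = 2.2747
Critical value for a two-sided test at α = 0.025: z_{α/2} = 2.241.
Power = Φ(δ − 2.241) + Φ(−δ − 2.241) = Φ(0.033) + Φ(-4.516) = 0.5133 + 0.0000 = 0.5133.

Power ≈ 0.513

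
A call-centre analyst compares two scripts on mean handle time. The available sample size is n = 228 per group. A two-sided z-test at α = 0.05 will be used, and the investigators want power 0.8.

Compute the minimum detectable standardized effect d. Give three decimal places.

Need Φ(δ − 1.960) = 0.8, so δ = 1.960 + 0.842 = 2.802.
(The second rejection-region term Φ(−δ − z_{α/2}) is negligible and dropped.)
δ = d·√(n/2) ⇒ d = δ/√(n/2) = 2.802/√(228/2) = 0.2624.

d ≈ 0.262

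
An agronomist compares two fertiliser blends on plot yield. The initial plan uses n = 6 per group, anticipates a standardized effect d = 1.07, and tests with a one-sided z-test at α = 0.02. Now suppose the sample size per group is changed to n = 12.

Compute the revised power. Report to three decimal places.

With n = 12 per group: δ = d·√(n/2) = 1.07 × √(12/2) = 2.6210. Critical value z_{0.02} = 2.054.
Revised power = P(Z > 2.054 − δ) = Φ(0.567) = 0.7147.

Power ≈ 0.715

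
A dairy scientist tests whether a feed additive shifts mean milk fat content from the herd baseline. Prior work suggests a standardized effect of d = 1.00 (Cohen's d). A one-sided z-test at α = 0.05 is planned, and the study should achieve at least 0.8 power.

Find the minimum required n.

n = 7

Set Φ(δ − 1.645) = 0.8; then δ − 1.645 = Φ⁻¹(0.8) = 0.842, giving δ = 2.486.
δ = d·√n ⇒ n = (δ/d)² = (2.486 / 1.00)² = 6.18.
Round up to the next whole unit.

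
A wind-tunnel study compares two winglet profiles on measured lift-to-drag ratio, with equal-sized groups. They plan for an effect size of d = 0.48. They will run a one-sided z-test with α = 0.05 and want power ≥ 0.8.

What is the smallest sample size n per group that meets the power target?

For power 0.8 need Φ(δ − z_{0.05}) = 0.8, so δ = z_{0.05} + z_{0.20} = 1.645 + 0.842 = 2.486.
δ = d·√(n/2) ⇒ n = 2(δ/d)² = 2 × (2.486 / 0.48)² = 53.67.
Round up to the next whole unit.

n = 54 per group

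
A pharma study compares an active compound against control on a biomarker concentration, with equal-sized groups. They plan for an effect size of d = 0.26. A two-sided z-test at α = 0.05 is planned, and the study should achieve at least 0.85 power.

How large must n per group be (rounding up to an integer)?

Set Φ(δ − 1.960) = 0.85; then δ − 1.960 = Φ⁻¹(0.85) = 1.036, giving δ = 2.996.
(For δ > 0 the lower-tail rejection region contributes negligibly to power, so the one-term inversion is standard.)
δ = d·√(n/2) ⇒ n = 2(δ/d)² = 2 × (2.996 / 0.26)² = 265.63.
Rounding up, n = 266 per group.

n = 266 per group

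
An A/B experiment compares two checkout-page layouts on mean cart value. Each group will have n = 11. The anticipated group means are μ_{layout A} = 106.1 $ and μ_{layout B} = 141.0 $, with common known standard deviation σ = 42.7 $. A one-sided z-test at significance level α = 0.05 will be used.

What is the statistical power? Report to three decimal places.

Power ≈ 0.607

Standardized effect: d = |μ_{layout A} − μ_{layout B}| / σ = |106.1 − 141.0| / 42.7 = 0.8173
Noncentrality parameter: δ = d·√(n/2) = 0.8173 × √(11/2) = 1.9168
One-sided α = 0.05 → critical value z_{0.05} = 1.645.
Power = Φ(δ − 1.645) = Φ(0.272) = 0.6072.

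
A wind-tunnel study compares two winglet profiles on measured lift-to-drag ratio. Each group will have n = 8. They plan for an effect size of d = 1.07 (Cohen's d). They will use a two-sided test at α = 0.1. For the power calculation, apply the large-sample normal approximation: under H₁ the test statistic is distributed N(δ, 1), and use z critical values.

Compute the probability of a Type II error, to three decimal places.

Noncentrality parameter: δ = d·√(n/2) = 1.07 × √(8/2) = 2.1400
Two-sided α = 0.1 → critical value z_{0.05} = 1.645.
Power = Φ(δ − 1.645) + Φ(−δ − 1.645) = Φ(0.495) + Φ(-3.785) = 0.6898 + 0.0001 = 0.6898.
Type II error: β = 1 − power = 1 − 0.6898 = 0.3102.

β ≈ 0.310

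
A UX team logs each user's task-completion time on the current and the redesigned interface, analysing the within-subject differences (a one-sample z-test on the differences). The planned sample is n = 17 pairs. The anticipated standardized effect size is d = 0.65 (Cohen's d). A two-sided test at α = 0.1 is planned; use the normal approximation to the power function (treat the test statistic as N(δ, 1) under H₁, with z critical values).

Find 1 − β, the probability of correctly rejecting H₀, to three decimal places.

Noncentrality parameter: δ = d·√n = 0.65 × √17 = 2.6800
Two-sided α = 0.1 → critical value z_{0.05} = 1.645.
Power = Φ(δ − 1.645) + Φ(−δ − 1.645) = Φ(1.035) + Φ(-4.325) = 0.8497 + 0.0000 = 0.8497.

Power ≈ 0.850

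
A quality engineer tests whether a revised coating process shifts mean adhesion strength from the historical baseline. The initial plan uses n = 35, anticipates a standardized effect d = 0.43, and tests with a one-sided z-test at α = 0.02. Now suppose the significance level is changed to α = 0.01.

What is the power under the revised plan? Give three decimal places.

δ = d·√n = 0.43 × √35 = 2.5439 (unchanged). New critical value: z_{0.01} = 2.326.
Revised power = P(Z > 2.326 − δ) = Φ(0.218) = 0.5861.

Power ≈ 0.586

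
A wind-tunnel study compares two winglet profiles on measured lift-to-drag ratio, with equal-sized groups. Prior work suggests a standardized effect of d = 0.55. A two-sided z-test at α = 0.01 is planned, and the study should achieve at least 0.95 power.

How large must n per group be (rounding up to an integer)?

n = 118 per group

Set Φ(δ − 2.576) = 0.95; then δ − 2.576 = Φ⁻¹(0.95) = 1.645, giving δ = 4.221.
(For δ > 0 the lower-tail rejection region contributes negligibly to power, so the one-term inversion is standard.)
δ = d·√(n/2) ⇒ n = 2(δ/d)² = 2 × (4.221 / 0.55)² = 117.78.
Round up to the next whole unit.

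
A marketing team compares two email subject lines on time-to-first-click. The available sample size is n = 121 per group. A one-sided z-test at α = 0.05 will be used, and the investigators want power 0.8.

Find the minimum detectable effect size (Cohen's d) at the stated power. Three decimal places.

d ≈ 0.320

Need Φ(δ − 1.645) = 0.8, so δ = 1.645 + 0.842 = 2.486.
δ = d·√(n/2) ⇒ d = δ/√(n/2) = 2.486/√(121/2) = 0.3197.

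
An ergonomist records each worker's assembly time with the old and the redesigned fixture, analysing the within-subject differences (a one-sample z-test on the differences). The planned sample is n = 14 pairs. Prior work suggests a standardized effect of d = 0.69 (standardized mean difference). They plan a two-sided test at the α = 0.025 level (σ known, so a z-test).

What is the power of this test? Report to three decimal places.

Power ≈ 0.633

Noncentrality parameter: δ = d·√n = 0.69 × √14 = 2.5817
Two-sided α = 0.025 → critical value z_{0.0125} = 2.241.
Power = Φ(δ − 2.241) + Φ(−δ − 2.241) = Φ(0.340) + Φ(-4.823) = 0.6332 + 0.0000 = 0.6332.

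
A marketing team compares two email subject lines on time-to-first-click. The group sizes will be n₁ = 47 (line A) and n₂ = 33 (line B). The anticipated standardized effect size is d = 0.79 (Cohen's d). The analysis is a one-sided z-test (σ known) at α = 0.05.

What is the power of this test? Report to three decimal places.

Noncentrality parameter: δ = d / √(1/n₁ + 1/n₂) = 0.79 / √(1/47 + 1/33) = 3.4785
Critical value for a one-sided test at α = 0.05: z_α = 1.645.
Power = P(Z > 1.645 − δ) = Φ(1.834) = 0.9666.

Power ≈ 0.967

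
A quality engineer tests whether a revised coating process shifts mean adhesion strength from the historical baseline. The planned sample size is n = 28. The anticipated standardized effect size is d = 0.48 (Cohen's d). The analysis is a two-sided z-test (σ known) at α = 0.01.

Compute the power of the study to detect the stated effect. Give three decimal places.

Noncentrality parameter: δ = d·√n = 0.48 × √28 = 2.5399
Critical value for a two-sided test at α = 0.01: z_{α/2} = 2.576.
Power = Φ(δ − 2.576) + Φ(−δ − 2.576) = Φ(-0.036) + Φ(-5.116) = 0.4857 + 0.0000 = 0.4857.

Power ≈ 0.486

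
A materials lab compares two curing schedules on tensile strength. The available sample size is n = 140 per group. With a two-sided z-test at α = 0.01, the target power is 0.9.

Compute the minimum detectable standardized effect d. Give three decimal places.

Need Φ(δ − 2.576) = 0.9, so δ = 2.576 + 1.282 = 3.857.
(Lower-tail contribution to power is negligible for δ > 0.)
δ = d·√(n/2) ⇒ d = δ/√(n/2) = 3.857/√(140/2) = 0.4610.

d ≈ 0.461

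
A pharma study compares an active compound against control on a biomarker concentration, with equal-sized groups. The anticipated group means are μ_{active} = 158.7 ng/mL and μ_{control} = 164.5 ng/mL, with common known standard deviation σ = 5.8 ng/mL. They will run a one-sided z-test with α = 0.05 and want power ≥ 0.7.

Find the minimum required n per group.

Standardized effect: d = |μ_{active} − μ_{control}| / σ = |158.7 − 164.5| / 5.8 = 1.0000
For power 0.7 need Φ(δ − z_{0.05}) = 0.7, so δ = z_{0.05} + z_{0.30} = 1.645 + 0.524 = 2.169.
δ = d·√(n/2) ⇒ n = 2(δ/d)² = 2 × (2.169 / 1.0000)² = 9.41.
Rounding up, n = 10 per group.

n = 10 per group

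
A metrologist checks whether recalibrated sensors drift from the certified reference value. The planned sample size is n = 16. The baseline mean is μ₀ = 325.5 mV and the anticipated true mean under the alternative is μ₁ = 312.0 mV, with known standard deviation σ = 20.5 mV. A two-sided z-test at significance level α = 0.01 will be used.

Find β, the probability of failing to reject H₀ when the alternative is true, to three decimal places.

β ≈ 0.477

Standardized effect: d = |μ₁ − μ₀| / σ = |312.0 − 325.5| / 20.5 = 0.6585
Noncentrality parameter: λ = d·√n = 0.6585 × √16 = 2.6341
Critical value for a two-sided test at α = 0.01: z_{α/2} = 2.576.
Power = Φ(λ − 2.576) + Φ(−λ − 2.576) = Φ(0.058) + Φ(-5.210) = 0.5233 + 0.0000 = 0.5233.
Type II error: β = 1 − power = 1 − 0.5233 = 0.4767.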